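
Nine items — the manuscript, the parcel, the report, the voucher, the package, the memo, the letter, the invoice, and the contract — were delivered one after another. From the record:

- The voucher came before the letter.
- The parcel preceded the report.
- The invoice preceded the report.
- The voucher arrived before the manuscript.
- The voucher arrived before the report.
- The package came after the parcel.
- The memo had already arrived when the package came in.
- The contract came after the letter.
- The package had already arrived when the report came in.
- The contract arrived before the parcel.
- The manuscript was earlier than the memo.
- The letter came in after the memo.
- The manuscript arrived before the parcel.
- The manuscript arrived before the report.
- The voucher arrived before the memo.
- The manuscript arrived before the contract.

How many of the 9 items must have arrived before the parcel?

Directly stated before the parcel: the contract and the manuscript.
The letter reaches the parcel via the letter → the contract → the parcel.
The memo reaches the parcel via the memo → the letter → the contract → the parcel.
The voucher reaches the parcel via the voucher → the manuscript → the parcel.
That's the contract, the letter, the manuscript, the memo, and the voucher — 5 in all.

5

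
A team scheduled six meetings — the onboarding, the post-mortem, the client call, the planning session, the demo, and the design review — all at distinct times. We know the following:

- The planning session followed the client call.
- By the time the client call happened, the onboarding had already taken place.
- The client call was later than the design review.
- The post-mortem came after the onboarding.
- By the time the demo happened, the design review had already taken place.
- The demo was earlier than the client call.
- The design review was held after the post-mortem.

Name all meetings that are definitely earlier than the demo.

Directly stated before the demo: the design review.
The onboarding reaches the demo via the onboarding → the post-mortem → the design review → the demo.
The post-mortem reaches the demo via the post-mortem → the design review → the demo.
No chain forces the planning session (or any of the others) ahead of the demo.

the design review, the onboarding, the post-mortem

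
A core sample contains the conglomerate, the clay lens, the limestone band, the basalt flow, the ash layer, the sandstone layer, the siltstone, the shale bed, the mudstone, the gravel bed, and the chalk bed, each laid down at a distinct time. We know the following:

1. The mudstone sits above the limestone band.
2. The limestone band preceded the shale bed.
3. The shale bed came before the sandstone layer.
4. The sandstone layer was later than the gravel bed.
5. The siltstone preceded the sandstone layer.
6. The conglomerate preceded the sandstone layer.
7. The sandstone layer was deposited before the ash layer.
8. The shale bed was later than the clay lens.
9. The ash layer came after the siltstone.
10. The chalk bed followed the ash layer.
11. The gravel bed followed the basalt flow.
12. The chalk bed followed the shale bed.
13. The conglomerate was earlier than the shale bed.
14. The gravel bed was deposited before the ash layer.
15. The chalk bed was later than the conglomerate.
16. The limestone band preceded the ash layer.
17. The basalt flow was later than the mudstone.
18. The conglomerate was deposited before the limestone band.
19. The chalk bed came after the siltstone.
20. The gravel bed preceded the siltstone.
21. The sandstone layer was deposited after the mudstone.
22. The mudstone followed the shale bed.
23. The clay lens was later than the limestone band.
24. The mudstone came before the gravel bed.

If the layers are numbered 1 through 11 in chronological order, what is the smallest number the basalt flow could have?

The clay lens, the conglomerate, the limestone band, the mudstone, and the shale bed must all come before the basalt flow — 5 forced predecessors.
Nothing else is forced ahead of the basalt flow, so its earliest slot is position 5 + 1 = 6.

6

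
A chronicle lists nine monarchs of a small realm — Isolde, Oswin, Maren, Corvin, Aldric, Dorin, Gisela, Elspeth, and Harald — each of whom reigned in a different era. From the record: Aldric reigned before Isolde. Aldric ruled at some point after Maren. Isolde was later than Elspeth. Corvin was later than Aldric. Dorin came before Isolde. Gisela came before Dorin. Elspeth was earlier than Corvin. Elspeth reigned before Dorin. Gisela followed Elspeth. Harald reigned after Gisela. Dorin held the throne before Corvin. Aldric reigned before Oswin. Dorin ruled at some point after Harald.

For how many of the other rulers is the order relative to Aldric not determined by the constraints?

Forced before Aldric: Maren; forced after Aldric: Corvin, Isolde, and Oswin.
That leaves Dorin, Elspeth, Gisela, and Harald with no forced order relative to Aldric — 4.

4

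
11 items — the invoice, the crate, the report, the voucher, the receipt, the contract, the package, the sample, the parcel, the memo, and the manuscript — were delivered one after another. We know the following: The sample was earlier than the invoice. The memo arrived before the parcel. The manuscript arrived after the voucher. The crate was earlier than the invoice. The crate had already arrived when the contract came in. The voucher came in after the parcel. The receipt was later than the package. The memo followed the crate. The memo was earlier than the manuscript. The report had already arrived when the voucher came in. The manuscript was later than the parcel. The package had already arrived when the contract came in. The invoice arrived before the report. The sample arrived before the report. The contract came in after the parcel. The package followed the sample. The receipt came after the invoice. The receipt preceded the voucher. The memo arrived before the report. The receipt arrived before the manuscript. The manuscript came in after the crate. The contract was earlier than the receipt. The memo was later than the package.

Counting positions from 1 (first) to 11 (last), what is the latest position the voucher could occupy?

10

The voucher must come before the manuscript — 1 item forced after it.
Everything else can be placed before the voucher in some valid order, so the voucher can sit as late as position 11 − 1 = 10.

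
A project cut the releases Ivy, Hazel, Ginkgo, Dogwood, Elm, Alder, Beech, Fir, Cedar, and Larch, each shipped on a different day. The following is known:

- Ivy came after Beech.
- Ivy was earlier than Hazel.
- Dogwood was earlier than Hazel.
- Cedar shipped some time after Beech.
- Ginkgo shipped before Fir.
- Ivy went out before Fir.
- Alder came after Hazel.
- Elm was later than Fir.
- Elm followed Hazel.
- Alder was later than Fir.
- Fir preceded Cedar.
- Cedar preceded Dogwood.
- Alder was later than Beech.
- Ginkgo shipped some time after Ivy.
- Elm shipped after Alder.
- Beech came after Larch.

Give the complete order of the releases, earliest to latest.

The constraints fix every adjacent pair, so only one ordering works:
Larch → Beech → Ivy → Ginkgo → Fir → Cedar → Dogwood → Hazel → Alder → Elm.

Larch, Beech, Ivy, Ginkgo, Fir, Cedar, Dogwood, Hazel, Alder, Elm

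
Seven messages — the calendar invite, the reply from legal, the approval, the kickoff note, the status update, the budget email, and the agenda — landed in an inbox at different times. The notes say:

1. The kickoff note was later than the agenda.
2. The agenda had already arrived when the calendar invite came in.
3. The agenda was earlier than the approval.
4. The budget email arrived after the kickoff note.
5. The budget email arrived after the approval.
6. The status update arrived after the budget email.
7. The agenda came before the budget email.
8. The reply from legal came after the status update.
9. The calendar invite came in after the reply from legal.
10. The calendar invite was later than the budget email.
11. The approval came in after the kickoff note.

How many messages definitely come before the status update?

Directly stated before the status update: the budget email.
The agenda reaches the status update via the agenda → the budget email → the status update.
The approval reaches the status update via the approval → the budget email → the status update.
The kickoff note reaches the status update via the kickoff note → the budget email → the status update.
That's the agenda, the approval, the budget email, and the kickoff note — 4 in all.

4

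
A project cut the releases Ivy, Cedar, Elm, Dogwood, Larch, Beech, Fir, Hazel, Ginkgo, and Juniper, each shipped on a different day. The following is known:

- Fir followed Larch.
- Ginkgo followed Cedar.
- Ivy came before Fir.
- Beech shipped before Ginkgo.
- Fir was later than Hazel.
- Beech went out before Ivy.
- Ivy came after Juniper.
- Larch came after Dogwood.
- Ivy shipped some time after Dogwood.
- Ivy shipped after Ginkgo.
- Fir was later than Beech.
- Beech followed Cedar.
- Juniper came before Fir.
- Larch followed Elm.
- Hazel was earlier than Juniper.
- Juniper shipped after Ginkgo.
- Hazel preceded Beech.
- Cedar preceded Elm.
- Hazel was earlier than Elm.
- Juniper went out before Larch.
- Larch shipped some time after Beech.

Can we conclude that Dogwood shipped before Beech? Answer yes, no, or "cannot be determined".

cannot be determined

No chain of stated constraints runs from Dogwood to Beech, and none runs from Beech to Dogwood either.
So the relative order of Dogwood and Beech is not fixed by the given facts.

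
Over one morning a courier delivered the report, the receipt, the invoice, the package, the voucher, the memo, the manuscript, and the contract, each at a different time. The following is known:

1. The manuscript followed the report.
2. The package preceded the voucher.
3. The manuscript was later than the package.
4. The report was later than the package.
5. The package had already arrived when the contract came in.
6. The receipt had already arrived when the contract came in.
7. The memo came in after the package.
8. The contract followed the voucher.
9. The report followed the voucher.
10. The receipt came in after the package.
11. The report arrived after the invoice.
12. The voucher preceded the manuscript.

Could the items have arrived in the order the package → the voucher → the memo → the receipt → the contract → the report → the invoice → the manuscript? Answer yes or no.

no

The constraints require the invoice before the report, but in the proposed sequence the report appears ahead of the invoice. That one violation is enough.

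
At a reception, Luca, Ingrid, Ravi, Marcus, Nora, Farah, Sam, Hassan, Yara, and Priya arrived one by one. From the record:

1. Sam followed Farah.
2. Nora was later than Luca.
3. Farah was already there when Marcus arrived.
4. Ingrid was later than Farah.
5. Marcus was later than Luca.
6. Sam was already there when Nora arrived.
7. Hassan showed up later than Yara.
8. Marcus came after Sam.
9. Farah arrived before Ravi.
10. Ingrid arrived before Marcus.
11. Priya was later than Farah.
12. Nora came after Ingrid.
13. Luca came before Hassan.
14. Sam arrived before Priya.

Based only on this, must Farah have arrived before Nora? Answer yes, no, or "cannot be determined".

yes

Chain the constraints: Farah → Ingrid → Nora. Each link is directly stated, so Farah comes before Nora.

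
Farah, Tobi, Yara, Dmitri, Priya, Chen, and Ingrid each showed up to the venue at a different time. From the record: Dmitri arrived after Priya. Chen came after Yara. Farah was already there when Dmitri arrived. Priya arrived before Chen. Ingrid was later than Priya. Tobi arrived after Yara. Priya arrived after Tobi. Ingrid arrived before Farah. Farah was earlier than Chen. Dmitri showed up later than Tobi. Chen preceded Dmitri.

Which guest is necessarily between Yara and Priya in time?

Tobi

Tracing the constraints gives Yara → Tobi → Priya, so Tobi sits after Yara and before Priya.
No other guest is forced both after Yara and before Priya.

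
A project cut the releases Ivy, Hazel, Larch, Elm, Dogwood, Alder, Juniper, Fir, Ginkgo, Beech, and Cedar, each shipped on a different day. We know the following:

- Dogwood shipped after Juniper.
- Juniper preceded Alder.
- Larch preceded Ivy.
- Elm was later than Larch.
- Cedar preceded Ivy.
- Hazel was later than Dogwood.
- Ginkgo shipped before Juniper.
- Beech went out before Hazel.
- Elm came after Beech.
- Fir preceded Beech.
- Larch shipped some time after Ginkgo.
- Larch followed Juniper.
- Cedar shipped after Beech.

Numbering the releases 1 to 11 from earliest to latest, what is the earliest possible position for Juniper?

Ginkgo must come before Juniper — 1 forced predecessor.
Nothing else is forced ahead of Juniper, so its earliest slot is position 1 + 1 = 2.

2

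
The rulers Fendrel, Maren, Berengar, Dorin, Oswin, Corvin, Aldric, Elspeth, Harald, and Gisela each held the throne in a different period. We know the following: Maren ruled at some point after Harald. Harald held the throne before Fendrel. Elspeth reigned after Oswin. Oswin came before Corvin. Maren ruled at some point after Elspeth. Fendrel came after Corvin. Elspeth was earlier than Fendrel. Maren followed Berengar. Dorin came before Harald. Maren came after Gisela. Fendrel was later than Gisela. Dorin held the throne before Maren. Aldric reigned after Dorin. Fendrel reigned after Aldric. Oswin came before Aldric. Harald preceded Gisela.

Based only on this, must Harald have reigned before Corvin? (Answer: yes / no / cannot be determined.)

No chain of stated constraints runs from Harald to Corvin, and none runs from Corvin to Harald either.
So the relative order of Harald and Corvin is not fixed by the given facts.

cannot be determined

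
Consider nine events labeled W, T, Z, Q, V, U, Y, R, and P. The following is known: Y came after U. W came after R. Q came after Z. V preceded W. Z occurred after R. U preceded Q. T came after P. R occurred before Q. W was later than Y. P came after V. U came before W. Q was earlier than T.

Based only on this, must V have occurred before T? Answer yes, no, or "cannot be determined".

Chain the constraints: V → P → T. Each link is directly stated, so V comes before T.

yes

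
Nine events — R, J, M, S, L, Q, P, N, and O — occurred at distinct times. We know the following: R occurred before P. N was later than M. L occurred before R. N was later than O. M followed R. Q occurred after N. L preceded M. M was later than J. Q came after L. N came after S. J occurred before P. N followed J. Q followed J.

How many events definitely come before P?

3

Directly stated before P: J and R.
L reaches P via L → R → P.
No chain forces N (or any of the others) ahead of P.
That's J, L, and R — 3 in all.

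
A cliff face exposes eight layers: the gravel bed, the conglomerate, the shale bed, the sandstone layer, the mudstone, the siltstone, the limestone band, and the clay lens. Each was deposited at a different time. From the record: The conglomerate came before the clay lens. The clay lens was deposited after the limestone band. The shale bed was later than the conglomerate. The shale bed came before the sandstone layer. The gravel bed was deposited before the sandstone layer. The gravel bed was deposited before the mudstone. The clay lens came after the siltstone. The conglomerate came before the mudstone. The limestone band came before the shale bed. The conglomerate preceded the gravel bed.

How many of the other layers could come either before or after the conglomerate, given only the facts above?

2

Forced after the conglomerate: the clay lens, the gravel bed, the mudstone, the sandstone layer, and the shale bed.
That leaves the limestone band and the siltstone with no forced order relative to the conglomerate — 2.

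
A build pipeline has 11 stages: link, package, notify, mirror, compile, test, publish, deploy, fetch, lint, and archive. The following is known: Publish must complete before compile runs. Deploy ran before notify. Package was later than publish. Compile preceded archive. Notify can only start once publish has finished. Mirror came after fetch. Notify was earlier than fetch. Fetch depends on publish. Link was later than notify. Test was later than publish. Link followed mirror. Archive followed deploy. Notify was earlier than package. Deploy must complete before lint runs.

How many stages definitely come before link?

5

Directly stated before link: mirror and notify.
Deploy reaches link via deploy → notify → link.
Fetch reaches link via fetch → mirror → link.
Publish reaches link via publish → notify → link.
No chain forces lint (or any of the others) ahead of link.
That's deploy, fetch, mirror, notify, and publish — 5 in all.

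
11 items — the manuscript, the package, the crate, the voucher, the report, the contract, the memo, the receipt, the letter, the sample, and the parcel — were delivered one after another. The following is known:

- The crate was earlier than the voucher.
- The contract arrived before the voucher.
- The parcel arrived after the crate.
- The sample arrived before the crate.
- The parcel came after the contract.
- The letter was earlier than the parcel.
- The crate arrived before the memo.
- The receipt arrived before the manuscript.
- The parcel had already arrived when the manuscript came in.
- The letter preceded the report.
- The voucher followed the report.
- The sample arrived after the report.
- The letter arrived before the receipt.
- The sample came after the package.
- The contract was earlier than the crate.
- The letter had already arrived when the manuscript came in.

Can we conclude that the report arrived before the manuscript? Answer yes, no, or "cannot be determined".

Chain the constraints: the report → the sample → the crate → the parcel → the manuscript. Each link is directly stated, so the report comes before the manuscript.

yes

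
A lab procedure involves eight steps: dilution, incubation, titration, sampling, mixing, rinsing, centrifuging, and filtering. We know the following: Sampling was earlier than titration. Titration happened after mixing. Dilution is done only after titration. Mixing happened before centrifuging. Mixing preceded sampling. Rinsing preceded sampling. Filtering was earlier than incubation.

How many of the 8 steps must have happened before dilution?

4

Directly stated before dilution: titration.
Mixing reaches dilution via mixing → titration → dilution.
Rinsing reaches dilution via rinsing → sampling → titration → dilution.
Sampling reaches dilution via sampling → titration → dilution.
No chain forces incubation (or any of the others) ahead of dilution.
That's mixing, rinsing, sampling, and titration — 4 in all.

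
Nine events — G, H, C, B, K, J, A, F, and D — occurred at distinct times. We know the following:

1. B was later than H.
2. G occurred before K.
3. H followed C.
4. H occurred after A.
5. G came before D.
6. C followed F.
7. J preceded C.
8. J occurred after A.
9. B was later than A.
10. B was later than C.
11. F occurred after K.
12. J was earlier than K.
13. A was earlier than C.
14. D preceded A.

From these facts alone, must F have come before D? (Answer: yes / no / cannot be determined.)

Tracing the constraints gives D → A → J → K → F, so D must come before F.
That means F cannot be before D.

no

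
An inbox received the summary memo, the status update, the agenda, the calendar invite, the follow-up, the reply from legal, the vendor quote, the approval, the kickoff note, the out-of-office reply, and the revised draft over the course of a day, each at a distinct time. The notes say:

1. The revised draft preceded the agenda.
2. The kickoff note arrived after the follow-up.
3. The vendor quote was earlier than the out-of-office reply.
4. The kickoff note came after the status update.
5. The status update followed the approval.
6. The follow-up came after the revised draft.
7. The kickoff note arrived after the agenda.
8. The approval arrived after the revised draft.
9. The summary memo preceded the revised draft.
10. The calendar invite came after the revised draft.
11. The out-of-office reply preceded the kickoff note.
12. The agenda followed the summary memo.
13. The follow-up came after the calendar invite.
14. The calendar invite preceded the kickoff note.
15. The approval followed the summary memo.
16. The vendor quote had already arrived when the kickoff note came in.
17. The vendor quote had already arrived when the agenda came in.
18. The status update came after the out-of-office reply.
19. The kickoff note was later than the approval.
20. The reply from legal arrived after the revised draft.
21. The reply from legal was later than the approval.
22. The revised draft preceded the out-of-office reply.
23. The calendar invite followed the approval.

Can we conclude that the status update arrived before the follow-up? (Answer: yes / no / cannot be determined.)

No chain of stated constraints runs from the status update to the follow-up, and none runs from the follow-up to the status update either.
So the relative order of the status update and the follow-up is not fixed by the given facts.

cannot be determined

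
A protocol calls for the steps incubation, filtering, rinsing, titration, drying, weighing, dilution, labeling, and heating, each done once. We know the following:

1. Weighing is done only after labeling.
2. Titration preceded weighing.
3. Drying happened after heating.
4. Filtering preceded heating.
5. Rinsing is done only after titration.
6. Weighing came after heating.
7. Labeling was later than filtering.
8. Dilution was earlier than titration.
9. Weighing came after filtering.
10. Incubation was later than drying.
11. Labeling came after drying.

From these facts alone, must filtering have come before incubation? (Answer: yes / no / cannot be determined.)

Chain the constraints: filtering → heating → drying → incubation. Each link is directly stated, so filtering comes before incubation.

yes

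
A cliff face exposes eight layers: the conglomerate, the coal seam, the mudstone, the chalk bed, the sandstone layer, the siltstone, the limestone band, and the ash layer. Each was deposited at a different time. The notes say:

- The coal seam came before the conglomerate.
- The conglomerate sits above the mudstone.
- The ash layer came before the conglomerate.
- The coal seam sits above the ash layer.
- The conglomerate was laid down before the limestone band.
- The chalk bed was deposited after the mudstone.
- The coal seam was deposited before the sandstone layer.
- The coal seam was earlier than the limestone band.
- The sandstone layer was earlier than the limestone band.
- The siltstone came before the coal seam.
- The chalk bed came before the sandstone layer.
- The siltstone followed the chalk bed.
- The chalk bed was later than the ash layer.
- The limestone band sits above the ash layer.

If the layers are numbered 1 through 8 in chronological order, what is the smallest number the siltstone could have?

The ash layer, the chalk bed, and the mudstone must all come before the siltstone — 3 forced predecessors.
Nothing else is forced ahead of the siltstone, so its earliest slot is position 3 + 1 = 4.

4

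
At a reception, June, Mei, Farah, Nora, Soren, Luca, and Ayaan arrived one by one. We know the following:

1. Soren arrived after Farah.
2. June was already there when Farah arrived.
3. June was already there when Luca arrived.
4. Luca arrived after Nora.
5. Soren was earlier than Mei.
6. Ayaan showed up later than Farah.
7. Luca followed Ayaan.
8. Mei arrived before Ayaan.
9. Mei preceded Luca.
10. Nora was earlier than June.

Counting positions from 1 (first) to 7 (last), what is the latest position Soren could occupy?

Soren must come before Ayaan, Luca, and Mei — 3 guests forced after them.
Everything else can be placed before Soren in some valid order, so Soren can sit as late as position 7 − 3 = 4.

4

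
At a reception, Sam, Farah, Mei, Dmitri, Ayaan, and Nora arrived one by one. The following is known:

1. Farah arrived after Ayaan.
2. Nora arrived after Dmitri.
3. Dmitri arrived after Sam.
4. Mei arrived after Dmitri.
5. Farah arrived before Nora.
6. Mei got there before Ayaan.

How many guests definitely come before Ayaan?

Directly stated before Ayaan: Mei.
Dmitri reaches Ayaan via Dmitri → Mei → Ayaan.
Sam reaches Ayaan via Sam → Dmitri → Mei → Ayaan.
No chain forces Nora (or any of the others) ahead of Ayaan.
That's Dmitri, Mei, and Sam — 3 in all.

3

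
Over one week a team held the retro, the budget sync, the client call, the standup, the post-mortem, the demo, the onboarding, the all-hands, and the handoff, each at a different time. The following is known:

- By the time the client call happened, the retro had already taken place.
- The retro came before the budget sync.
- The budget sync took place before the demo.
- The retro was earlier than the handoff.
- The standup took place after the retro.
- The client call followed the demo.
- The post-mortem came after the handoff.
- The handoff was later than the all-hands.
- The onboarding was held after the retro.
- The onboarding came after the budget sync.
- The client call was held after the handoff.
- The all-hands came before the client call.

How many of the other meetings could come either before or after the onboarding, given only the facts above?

Forced before the onboarding: the budget sync and the retro.
That leaves the all-hands, the client call, the demo, the handoff, the post-mortem, and the standup with no forced order relative to the onboarding — 6.

6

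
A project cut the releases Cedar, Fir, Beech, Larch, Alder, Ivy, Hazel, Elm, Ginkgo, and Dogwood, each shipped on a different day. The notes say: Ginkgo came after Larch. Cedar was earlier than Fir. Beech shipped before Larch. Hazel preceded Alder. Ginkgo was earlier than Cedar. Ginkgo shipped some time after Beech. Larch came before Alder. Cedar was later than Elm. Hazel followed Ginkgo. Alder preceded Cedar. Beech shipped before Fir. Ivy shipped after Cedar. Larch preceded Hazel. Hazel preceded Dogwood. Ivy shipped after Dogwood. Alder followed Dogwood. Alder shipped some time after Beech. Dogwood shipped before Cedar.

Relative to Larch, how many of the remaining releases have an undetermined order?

Forced before Larch: Beech; forced after Larch: Alder, Cedar, Dogwood, Fir, Ginkgo, Hazel, and Ivy.
That leaves Elm with no forced order relative to Larch — 1.

1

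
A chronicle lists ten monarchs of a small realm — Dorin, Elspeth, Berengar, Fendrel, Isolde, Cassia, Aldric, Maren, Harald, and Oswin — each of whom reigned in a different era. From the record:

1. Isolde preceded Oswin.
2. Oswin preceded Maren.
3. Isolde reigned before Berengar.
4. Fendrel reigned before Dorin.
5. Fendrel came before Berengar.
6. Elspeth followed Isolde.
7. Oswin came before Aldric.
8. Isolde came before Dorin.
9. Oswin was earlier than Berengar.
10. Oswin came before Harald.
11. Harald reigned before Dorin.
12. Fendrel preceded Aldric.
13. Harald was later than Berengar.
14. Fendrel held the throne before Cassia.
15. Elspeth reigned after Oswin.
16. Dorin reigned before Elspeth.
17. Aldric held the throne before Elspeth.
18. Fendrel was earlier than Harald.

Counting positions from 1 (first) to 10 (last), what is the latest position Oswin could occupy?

4

Oswin must come before Aldric, Berengar, Dorin, Elspeth, Harald, and Maren — 6 rulers forced after them.
Everything else can be placed before Oswin in some valid order, so Oswin can sit as late as position 10 − 6 = 4.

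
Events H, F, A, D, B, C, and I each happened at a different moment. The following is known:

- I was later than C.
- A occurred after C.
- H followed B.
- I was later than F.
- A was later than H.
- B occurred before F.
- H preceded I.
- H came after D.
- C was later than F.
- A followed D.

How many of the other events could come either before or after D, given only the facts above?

3

Forced after D: A, H, and I.
That leaves B, C, and F with no forced order relative to D — 3.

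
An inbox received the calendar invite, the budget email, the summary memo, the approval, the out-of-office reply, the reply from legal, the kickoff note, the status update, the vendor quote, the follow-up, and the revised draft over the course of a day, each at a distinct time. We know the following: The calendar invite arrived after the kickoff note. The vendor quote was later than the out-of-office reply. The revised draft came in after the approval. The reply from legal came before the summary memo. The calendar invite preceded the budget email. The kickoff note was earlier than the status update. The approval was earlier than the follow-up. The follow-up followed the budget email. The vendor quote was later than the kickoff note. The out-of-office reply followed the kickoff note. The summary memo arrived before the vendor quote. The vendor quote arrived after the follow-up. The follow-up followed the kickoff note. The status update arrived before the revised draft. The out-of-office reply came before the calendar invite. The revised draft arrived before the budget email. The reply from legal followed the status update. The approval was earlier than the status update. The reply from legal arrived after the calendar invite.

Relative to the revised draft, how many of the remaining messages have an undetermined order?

Forced before the revised draft: the approval, the kickoff note, and the status update; forced after the revised draft: the budget email, the follow-up, and the vendor quote.
That leaves the calendar invite, the out-of-office reply, the reply from legal, and the summary memo with no forced order relative to the revised draft — 4.

4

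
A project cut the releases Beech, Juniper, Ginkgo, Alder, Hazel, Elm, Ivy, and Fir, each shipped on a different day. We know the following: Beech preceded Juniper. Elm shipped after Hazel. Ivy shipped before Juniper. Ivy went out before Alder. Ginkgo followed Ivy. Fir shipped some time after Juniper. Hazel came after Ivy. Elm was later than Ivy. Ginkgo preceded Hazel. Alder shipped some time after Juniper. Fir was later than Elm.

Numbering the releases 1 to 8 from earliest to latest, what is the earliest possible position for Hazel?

3

Ginkgo and Ivy must both come before Hazel — 2 forced predecessors.
Nothing else is forced ahead of Hazel, so its earliest slot is position 2 + 1 = 3.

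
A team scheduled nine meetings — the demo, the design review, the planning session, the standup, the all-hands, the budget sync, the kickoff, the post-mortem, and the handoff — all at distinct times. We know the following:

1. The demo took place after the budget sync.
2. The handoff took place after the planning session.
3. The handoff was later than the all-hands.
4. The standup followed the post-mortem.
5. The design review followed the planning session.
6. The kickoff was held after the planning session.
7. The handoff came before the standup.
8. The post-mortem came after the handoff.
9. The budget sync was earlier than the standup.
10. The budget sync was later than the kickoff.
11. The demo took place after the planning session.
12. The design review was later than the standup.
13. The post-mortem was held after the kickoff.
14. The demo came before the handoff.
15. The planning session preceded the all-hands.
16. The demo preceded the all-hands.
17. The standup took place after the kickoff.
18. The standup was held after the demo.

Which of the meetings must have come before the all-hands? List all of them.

Directly stated before the all-hands: the demo and the planning session.
The budget sync reaches the all-hands via the budget sync → the demo → the all-hands.
The kickoff reaches the all-hands via the kickoff → the budget sync → the demo → the all-hands.

the budget sync, the demo, the kickoff, the planning session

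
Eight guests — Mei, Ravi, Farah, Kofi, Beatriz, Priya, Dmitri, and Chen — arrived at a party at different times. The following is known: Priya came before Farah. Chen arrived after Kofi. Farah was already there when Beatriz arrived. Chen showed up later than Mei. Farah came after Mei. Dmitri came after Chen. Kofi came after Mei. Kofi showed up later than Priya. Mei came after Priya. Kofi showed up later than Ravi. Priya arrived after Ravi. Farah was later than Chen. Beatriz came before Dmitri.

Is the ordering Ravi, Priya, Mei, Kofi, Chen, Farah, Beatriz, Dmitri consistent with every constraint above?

yes

Check each stated constraint against the proposed order — e.g. Mei is ahead of Farah; Priya is ahead of Farah. Every pair is in the required order; nothing is violated.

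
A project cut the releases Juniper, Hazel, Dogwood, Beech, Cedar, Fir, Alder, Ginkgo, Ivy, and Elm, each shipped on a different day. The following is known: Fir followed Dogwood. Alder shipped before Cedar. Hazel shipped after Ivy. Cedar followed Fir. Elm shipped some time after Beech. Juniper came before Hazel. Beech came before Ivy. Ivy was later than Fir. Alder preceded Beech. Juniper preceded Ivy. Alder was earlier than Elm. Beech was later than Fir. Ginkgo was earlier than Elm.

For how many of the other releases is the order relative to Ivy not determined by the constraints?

Forced before Ivy: Alder, Beech, Dogwood, Fir, and Juniper; forced after Ivy: Hazel.
That leaves Cedar, Elm, and Ginkgo with no forced order relative to Ivy — 3.

3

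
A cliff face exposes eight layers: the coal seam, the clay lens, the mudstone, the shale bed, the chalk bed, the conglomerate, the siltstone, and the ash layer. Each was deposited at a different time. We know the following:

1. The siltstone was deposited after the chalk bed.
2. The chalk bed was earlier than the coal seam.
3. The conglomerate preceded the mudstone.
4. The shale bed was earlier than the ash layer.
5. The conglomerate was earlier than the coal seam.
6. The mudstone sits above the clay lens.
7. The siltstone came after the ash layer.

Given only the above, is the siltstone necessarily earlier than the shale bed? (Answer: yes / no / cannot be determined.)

no

Tracing the constraints gives the shale bed → the ash layer → the siltstone, so the shale bed must come before the siltstone.
That means the siltstone cannot be before the shale bed.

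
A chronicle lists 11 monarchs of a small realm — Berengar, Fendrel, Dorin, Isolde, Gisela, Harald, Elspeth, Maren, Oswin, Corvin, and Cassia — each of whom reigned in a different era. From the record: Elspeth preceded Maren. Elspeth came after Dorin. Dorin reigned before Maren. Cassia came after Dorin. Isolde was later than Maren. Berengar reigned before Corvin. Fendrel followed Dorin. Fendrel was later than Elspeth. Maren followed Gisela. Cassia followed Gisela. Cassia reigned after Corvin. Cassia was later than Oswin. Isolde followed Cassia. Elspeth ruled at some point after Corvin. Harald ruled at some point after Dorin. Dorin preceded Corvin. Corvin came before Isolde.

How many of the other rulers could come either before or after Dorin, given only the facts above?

3

Forced after Dorin: Cassia, Corvin, Elspeth, Fendrel, Harald, Isolde, and Maren.
That leaves Berengar, Gisela, and Oswin with no forced order relative to Dorin — 3.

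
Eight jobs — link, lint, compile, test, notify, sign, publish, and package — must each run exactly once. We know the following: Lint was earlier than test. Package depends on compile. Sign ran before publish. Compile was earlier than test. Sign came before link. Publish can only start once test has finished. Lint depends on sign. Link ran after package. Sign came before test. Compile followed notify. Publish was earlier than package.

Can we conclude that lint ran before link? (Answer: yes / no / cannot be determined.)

yes

Chain the constraints: lint → test → publish → package → link. Each link is directly stated, so lint comes before link.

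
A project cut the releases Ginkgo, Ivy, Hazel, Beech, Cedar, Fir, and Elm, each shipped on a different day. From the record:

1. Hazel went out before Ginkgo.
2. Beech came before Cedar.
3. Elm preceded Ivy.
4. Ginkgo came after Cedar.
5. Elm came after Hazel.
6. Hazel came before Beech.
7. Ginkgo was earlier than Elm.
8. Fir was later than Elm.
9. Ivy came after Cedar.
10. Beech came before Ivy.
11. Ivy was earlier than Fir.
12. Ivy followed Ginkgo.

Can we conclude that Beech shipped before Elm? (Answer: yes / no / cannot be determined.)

Chain the constraints: Beech → Cedar → Ginkgo → Elm. Each link is directly stated, so Beech comes before Elm.

yes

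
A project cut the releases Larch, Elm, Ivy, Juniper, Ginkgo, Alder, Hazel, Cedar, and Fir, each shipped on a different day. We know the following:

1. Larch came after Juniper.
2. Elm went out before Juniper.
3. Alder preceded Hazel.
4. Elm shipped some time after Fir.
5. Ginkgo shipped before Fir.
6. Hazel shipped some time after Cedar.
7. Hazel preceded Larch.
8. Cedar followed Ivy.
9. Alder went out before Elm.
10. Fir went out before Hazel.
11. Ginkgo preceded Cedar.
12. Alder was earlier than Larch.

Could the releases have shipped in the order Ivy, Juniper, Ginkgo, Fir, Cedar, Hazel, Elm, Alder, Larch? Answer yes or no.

The constraints require Alder before Elm, but in the proposed sequence Elm appears ahead of Alder. That one violation is enough.

no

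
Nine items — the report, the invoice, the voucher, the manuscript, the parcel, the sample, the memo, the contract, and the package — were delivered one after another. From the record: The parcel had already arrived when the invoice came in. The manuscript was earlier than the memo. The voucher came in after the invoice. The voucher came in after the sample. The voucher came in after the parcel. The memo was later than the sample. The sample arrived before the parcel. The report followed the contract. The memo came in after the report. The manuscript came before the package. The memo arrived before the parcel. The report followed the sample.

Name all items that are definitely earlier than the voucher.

the contract, the invoice, the manuscript, the memo, the parcel, the report, the sample

Directly stated before the voucher: the invoice, the parcel, and the sample.
The contract reaches the voucher via the contract → the report → the memo → the parcel → the voucher.
The manuscript reaches the voucher via the manuscript → the memo → the parcel → the voucher.
The memo reaches the voucher via the memo → the parcel → the voucher.
Likewise the report reaches the voucher by chaining the stated constraints.
No chain forces the package ahead of the voucher.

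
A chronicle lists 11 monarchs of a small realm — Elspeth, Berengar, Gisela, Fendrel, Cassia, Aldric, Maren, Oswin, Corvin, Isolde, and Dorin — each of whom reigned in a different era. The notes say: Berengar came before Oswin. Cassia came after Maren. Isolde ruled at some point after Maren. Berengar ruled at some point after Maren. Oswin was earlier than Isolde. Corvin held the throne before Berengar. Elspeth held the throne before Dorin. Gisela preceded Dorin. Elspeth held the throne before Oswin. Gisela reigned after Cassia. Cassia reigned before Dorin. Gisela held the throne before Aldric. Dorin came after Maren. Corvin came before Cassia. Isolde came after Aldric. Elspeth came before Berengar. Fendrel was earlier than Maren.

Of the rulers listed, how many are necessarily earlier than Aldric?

5

Directly stated before Aldric: Gisela.
Cassia reaches Aldric via Cassia → Gisela → Aldric.
Corvin reaches Aldric via Corvin → Cassia → Gisela → Aldric.
Fendrel reaches Aldric via Fendrel → Maren → Cassia → Gisela → Aldric.
Likewise Maren reaches Aldric by chaining the stated constraints.
That's Cassia, Corvin, Fendrel, Gisela, and Maren — 5 in all.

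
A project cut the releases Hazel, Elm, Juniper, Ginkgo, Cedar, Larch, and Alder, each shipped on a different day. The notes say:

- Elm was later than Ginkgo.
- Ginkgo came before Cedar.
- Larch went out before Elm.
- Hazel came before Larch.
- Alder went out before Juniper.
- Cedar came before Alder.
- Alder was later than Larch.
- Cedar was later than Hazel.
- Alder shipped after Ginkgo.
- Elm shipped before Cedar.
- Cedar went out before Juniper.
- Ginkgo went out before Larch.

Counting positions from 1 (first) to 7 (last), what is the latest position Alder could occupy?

Alder must come before Juniper — 1 release forced after it.
Everything else can be placed before Alder in some valid order, so Alder can sit as late as position 7 − 1 = 6.

6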